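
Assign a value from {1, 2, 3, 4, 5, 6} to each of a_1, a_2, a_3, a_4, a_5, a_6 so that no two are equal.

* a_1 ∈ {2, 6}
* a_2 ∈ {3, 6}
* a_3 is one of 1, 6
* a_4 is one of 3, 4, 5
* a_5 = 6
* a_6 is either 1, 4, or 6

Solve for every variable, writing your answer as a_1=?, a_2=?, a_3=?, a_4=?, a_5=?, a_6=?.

a_1=2, a_2=3, a_3=1, a_4=5, a_5=6, a_6=4

a_5 has just one choice, so a_5 = 6. Remove 6 from a_1, a_2, a_3, a_6.
a_1 must be 2 (only option left).
a_2 must be 3 (only option left). Strike 3 from a_4.
a_3's domain is down to {1}, so a_3 = 1. Strike 1 from a_6.
a_6's domain is down to {4}, so a_6 = 4. Remove 4 from a_4.
That leaves a_4 = 5.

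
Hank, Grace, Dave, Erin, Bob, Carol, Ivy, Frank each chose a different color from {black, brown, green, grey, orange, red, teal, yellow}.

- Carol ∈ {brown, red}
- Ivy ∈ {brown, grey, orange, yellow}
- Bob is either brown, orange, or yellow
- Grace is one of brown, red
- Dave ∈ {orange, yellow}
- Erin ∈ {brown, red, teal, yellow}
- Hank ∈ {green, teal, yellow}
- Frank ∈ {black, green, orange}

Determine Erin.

teal

The 8 variables together cover exactly {black, brown, green, grey, orange, red, teal, yellow} — 8 values for 8 variables — and black appears only in Frank's list, so Frank = black.
Among the 7 still-open variables, green fits only Hank (and all 7 values in {brown, green, grey, orange, red, teal, yellow} must be used), so Hank = green.
The 6 still-open variables together cover exactly {brown, grey, orange, red, teal, yellow} — 6 values for 6 variables — and grey appears only in Ivy's list, so Ivy = grey.
The 5 still-open variables together cover exactly {brown, orange, red, teal, yellow} — 5 values for 5 variables — and teal appears only in Erin's list, so Erin = teal.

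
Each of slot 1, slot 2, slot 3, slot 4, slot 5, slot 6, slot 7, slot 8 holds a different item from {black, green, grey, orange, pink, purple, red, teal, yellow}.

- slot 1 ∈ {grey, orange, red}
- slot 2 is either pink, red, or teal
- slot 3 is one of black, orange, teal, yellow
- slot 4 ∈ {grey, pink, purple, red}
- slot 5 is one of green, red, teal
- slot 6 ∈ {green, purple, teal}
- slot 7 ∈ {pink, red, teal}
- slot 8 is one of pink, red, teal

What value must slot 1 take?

orange

The 3 variables slot 2, slot 7, slot 8 are confined to {pink, red, teal}, which locks those values in; drop them from slot 1, slot 3, slot 4, slot 5, slot 6.
slot 5 has just one choice, so slot 5 = green. Eliminate green elsewhere: slot 6.
slot 6 has just one choice, so slot 6 = purple. Eliminate purple elsewhere: slot 4.
That leaves slot 4 = grey. So slot 1 can't be grey.
So slot 1 = orange.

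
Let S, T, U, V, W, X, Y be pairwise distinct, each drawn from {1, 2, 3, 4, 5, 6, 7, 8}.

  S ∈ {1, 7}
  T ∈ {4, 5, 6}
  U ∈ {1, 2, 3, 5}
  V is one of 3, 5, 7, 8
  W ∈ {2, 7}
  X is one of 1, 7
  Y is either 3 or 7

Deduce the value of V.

The 2 variables S and X are confined to {1, 7}, which locks those values in; drop them from U, V, W, Y.
W has just one choice, so W = 2. Eliminate 2 elsewhere: U.
Y's domain is down to {3}, so Y = 3. So U, V can't be 3.
U must be 5 (only option left). Eliminate 5 elsewhere: T, V.
So V = 8.

8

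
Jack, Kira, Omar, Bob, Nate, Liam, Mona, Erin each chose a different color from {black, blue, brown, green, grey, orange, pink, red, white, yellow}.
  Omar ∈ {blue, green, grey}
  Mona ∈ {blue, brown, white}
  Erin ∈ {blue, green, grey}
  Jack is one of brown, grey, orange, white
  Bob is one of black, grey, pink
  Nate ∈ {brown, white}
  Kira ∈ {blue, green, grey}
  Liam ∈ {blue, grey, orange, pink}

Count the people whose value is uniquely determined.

The 8 variables draw from only 8 values {black, blue, brown, green, grey, orange, pink, white}, so each is used; only Bob can be black, hence Bob = black.
The 7 still-open variables together cover exactly {blue, brown, green, grey, orange, pink, white} — 7 values for 7 variables — and pink appears only in Liam's list, so Liam = pink.
Among the 6 still-open variables, orange fits only Jack (and all 6 values in {blue, brown, green, grey, orange, white} must be used), so Jack = orange.
The 3 variables Kira, Omar, Erin are confined to {blue, green, grey}, which locks those values in; drop them from Mona.
Determined: Jack=orange, Bob=black, Liam=pink. The other people each still have more than one consistent value. That makes 3.

3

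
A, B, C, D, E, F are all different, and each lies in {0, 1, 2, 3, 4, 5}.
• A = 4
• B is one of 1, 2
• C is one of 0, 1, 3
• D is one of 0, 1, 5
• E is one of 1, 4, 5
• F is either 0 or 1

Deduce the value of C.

A's domain is down to {4}, so A = 4. Eliminate 4 elsewhere: E.
The 5 still-open variables together cover exactly {0, 1, 2, 3, 5} — 5 values for 5 variables — and 2 appears only in B's list, so B = 2.
Among the 4 still-open variables, 3 fits only C (and all 4 values in {0, 1, 3, 5} must be used), so C = 3.

3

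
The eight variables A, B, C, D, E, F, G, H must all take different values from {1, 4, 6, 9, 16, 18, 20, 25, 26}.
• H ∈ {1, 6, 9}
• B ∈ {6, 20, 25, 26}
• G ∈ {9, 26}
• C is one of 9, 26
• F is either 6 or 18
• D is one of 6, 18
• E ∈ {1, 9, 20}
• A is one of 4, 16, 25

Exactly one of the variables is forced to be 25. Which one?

C and G share exactly the 2 values {9, 26}; by pigeonhole those values go to them, so strike 9, 26 from B, E, H.
D and F between them cover only {6, 18} — a naked pair. Remove those values from B, H.
H has just one choice, so H = 1. Strike 1 from E.
E's domain is down to {20}, so E = 20. Eliminate 20 elsewhere: B.
So 25 goes to B.

B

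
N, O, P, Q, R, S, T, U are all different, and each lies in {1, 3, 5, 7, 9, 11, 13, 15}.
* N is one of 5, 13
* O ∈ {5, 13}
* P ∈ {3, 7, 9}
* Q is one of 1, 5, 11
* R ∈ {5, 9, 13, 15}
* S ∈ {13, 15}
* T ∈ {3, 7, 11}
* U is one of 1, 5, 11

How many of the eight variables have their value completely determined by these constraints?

The 2 variables N and O are confined to {5, 13}, which locks those values in; drop them from Q, R, S, U.
That leaves S = 15. Strike 15 from R.
R must be 9 (only option left). So P can't be 9.
Q and U between them cover only {1, 11} — a naked pair. Remove those values from T.
Determined: R=9, S=15. The other variables each still have more than one consistent value. That makes 2.

2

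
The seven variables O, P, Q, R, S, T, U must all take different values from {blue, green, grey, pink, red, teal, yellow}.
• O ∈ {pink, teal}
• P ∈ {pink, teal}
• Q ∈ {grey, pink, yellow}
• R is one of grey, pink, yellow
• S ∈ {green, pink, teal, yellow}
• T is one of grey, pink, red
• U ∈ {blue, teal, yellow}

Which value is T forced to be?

red

Among the 7 variables, blue fits only U (and all 7 values in {blue, green, grey, pink, red, teal, yellow} must be used), so U = blue.
Among the 6 still-open variables, green fits only S (and all 6 values in {green, grey, pink, red, teal, yellow} must be used), so S = green.
The 5 still-open variables together cover exactly {grey, pink, red, teal, yellow} — 5 values for 5 variables — and red appears only in T's list, so T = red.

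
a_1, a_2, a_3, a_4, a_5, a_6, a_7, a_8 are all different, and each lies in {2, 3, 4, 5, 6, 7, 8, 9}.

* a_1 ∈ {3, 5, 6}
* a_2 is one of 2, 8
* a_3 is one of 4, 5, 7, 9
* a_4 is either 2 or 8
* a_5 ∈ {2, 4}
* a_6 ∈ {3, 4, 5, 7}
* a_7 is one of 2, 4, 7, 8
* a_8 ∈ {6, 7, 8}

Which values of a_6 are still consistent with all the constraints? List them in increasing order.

3, 5

The 8 variables draw from only 8 values {2, 3, 4, 5, 6, 7, 8, 9}, so each is used; only a_3 can be 9, hence a_3 = 9.
The 2 variables a_2 and a_4 are confined to {2, 8}, which locks those values in; drop them from a_5, a_7, a_8.
a_5 must be 4 (only option left). Remove 4 from a_6, a_7.
a_7 has just one choice, so a_7 = 7. Eliminate 7 elsewhere: a_6, a_8.
That leaves a_8 = 6. Remove 6 from a_1.
No further eliminations apply; a_6 can still be any of 3, 5.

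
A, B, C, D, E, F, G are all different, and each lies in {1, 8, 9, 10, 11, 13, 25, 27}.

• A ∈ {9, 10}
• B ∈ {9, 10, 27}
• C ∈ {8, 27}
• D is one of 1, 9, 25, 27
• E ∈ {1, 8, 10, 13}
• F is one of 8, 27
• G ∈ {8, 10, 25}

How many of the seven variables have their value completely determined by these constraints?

3

The 7 variables draw from only 7 values {1, 8, 9, 10, 13, 25, 27}, so each is used; only E can be 13, hence E = 13.
Among the 6 still-open variables, 1 fits only D (and all 6 values in {1, 8, 9, 10, 25, 27} must be used), so D = 1.
Among the 5 still-open variables, 25 fits only G (and all 5 values in {8, 9, 10, 25, 27} must be used), so G = 25.
C and F between them cover only {8, 27} — a naked pair. Remove those values from B.
Determined: D=1, E=13, G=25. The other variables each still have more than one consistent value. That makes 3.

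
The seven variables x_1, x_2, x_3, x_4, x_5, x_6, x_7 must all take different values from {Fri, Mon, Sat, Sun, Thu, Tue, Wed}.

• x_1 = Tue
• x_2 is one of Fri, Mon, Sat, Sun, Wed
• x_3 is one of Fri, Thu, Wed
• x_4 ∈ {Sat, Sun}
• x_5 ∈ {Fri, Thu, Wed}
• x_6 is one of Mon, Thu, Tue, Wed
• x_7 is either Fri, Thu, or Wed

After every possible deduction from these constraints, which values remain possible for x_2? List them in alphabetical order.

Sat, Sun

x_1's domain is down to {Tue}, so x_1 = Tue. Eliminate Tue elsewhere: x_6.
x_3, x_5, x_7 between them cover only {Fri, Thu, Wed} — a naked triple. Remove those values from x_2, x_6.
x_6 has just one choice, so x_6 = Mon. Remove Mon from x_2.
No further eliminations apply; x_2 can still be any of Sat, Sun.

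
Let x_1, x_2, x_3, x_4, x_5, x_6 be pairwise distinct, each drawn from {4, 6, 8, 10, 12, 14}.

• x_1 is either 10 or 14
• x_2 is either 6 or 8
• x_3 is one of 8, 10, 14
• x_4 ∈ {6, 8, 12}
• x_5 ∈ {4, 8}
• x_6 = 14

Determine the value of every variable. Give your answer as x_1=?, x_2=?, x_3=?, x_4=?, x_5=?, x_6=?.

x_1=10, x_2=6, x_3=8, x_4=12, x_5=4, x_6=14

x_6 must be 14 (only option left). Strike 14 from x_1, x_3.
x_1 has just one choice, so x_1 = 10. Eliminate 10 elsewhere: x_3.
x_3 has just one choice, so x_3 = 8. Remove 8 from x_2, x_4, x_5.
That leaves x_5 = 4.
x_2 has just one choice, so x_2 = 6. Eliminate 6 elsewhere: x_4.
That leaves x_4 = 12.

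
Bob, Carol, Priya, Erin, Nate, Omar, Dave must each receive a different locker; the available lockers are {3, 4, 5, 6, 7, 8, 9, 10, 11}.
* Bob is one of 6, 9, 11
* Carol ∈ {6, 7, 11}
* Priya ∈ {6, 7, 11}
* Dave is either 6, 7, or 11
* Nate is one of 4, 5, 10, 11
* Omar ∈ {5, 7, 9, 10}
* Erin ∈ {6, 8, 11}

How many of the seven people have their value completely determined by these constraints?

Carol, Priya, Dave between them cover only {6, 7, 11} — a naked triple. Remove those values from Bob, Erin, Nate, Omar.
Bob's domain is down to {9}, so Bob = 9. Remove 9 from Omar.
Erin must be 8 (only option left).
Determined: Bob=9, Erin=8. The other people each still have more than one consistent value. That makes 2.

2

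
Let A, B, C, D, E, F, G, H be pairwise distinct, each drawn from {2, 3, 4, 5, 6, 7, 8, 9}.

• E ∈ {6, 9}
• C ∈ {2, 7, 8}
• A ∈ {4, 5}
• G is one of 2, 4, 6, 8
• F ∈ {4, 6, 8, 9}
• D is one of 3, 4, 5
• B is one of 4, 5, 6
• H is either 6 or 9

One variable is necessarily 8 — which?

F

The 8 variables draw from only 8 values {2, 3, 4, 5, 6, 7, 8, 9}, so each is used; only D can be 3, hence D = 3.
Among the 7 still-open variables, 7 fits only C (and all 7 values in {2, 4, 5, 6, 7, 8, 9} must be used), so C = 7.
The 6 still-open variables draw from only 6 values {2, 4, 5, 6, 8, 9}, so each is used; only G can be 2, hence G = 2.
The 5 still-open variables draw from only 5 values {4, 5, 6, 8, 9}, so each is used; only F can be 8, hence F = 8.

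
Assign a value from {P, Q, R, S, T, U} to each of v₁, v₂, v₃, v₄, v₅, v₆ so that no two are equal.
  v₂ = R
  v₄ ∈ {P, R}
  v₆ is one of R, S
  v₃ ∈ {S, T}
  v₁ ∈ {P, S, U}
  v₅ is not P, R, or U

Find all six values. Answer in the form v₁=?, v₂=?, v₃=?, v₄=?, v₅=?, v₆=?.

v₂ must be R (only option left). Remove R from v₄, v₆.
v₄ must be P (only option left). Remove P from v₁.
v₆ must be S (only option left). Eliminate S elsewhere: v₁, v₃, v₅.
v₁ has just one choice, so v₁ = U.
v₃ has just one choice, so v₃ = T. Strike T from v₅.
v₅ has just one choice, so v₅ = Q.

v₁=U, v₂=R, v₃=T, v₄=P, v₅=Q, v₆=S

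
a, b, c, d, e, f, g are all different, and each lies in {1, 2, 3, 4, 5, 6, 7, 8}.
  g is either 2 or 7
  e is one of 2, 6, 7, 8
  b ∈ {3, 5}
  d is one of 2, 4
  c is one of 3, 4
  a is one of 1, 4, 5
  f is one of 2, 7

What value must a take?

1

f and g between them cover only {2, 7} — a naked pair. Remove those values from d, e.
d's domain is down to {4}, so d = 4. Strike 4 from a, c.
c must be 3 (only option left). So b can't be 3.
b's domain is down to {5}, so b = 5. Strike 5 from a.
So a = 1.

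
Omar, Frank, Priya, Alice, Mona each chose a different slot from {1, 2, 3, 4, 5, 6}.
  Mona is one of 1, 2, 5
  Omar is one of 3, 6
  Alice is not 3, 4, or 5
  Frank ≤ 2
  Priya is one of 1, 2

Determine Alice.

6

The 5 variables draw from only 5 values {1, 2, 3, 5, 6}, so each is used; only Omar can be 3, hence Omar = 3.
Among the 4 still-open variables, 5 fits only Mona (and all 4 values in {1, 2, 5, 6} must be used), so Mona = 5.
The 3 still-open variables draw from only 3 values {1, 2, 6}, so each is used; only Alice can be 6, hence Alice = 6.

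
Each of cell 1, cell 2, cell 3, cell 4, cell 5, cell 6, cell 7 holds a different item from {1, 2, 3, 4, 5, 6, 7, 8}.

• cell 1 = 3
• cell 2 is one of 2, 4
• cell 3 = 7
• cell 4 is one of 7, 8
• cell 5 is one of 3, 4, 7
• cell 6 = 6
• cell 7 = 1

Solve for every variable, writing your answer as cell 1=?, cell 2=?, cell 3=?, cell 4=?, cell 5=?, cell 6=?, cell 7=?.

cell 1 must be 3 (only option left). So cell 5 can't be 3.
cell 3 must be 7 (only option left). Eliminate 7 elsewhere: cell 4, cell 5.
cell 4 has just one choice, so cell 4 = 8.
That leaves cell 5 = 4. Remove 4 from cell 2.
cell 6 must be 6 (only option left).
cell 7 must be 1 (only option left).
cell 2 must be 2 (only option left).

cell 1=3, cell 2=2, cell 3=7, cell 4=8, cell 5=4, cell 6=6, cell 7=1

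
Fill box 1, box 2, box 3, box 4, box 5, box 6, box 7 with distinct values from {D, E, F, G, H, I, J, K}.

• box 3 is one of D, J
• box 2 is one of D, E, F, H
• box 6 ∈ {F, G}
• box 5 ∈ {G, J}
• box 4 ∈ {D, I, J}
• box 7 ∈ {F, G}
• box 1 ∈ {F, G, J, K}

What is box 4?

I

box 6 and box 7 share exactly the 2 values {F, G}; by pigeonhole those values go to them, so strike F, G from box 1, box 2, box 5.
box 5 must be J (only option left). Remove J from box 1, box 3, box 4.
box 1 must be K (only option left).
box 3 must be D (only option left). Strike D from box 2, box 4.
So box 4 = I.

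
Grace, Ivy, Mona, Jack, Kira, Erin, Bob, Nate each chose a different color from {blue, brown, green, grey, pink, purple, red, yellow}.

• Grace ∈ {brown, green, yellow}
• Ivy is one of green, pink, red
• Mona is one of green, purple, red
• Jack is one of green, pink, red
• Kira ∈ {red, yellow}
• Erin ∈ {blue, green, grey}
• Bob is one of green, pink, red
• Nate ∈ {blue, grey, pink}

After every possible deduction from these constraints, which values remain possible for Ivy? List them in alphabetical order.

green, pink, red

Among the 8 variables, brown fits only Grace (and all 8 values in {blue, brown, green, grey, pink, purple, red, yellow} must be used), so Grace = brown.
The 7 still-open variables draw from only 7 values {blue, green, grey, pink, purple, red, yellow}, so each is used; only Mona can be purple, hence Mona = purple.
The 6 still-open variables draw from only 6 values {blue, green, grey, pink, red, yellow}, so each is used; only Kira can be yellow, hence Kira = yellow.
Ivy, Jack, Bob share exactly the 3 values {green, pink, red}; by pigeonhole those values go to them, so strike green, pink, red from Erin, Nate.
No further eliminations apply; Ivy can still be any of green, pink, red.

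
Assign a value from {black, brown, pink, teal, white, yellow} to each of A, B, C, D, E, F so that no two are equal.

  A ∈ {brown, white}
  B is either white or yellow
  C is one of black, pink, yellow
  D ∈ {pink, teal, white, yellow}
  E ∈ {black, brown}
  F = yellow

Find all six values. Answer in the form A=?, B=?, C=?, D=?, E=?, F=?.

F must be yellow (only option left). Remove yellow from B, C, D.
B's domain is down to {white}, so B = white. Eliminate white elsewhere: A, D.
A's domain is down to {brown}, so A = brown. So E can't be brown.
E has just one choice, so E = black. Strike black from C.
C must be pink (only option left). Remove pink from D.
That leaves D = teal.

A=brown, B=white, C=pink, D=teal, E=black, F=yellow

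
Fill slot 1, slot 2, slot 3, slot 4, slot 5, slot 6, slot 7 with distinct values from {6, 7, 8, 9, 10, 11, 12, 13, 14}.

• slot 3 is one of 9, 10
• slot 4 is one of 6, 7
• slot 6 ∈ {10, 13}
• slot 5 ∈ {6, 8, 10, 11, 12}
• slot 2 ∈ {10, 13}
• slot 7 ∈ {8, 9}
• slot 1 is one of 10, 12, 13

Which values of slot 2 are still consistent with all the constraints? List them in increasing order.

10, 13

slot 2 and slot 6 share exactly the 2 values {10, 13}; by pigeonhole those values go to them, so strike 10, 13 from slot 1, slot 3, slot 5.
slot 1 has just one choice, so slot 1 = 12. Strike 12 from slot 5.
That leaves slot 3 = 9. So slot 7 can't be 9.
slot 7 has just one choice, so slot 7 = 8. Strike 8 from slot 5.
No further eliminations apply; slot 2 can still be any of 10, 13.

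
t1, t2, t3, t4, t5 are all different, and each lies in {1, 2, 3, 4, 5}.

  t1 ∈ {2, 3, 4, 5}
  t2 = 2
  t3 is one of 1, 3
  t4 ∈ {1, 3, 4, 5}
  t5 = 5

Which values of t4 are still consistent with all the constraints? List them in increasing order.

t2 must be 2 (only option left). So t1 can't be 2.
t5 has just one choice, so t5 = 5. Remove 5 from t1, t4.
No further eliminations apply; t4 can still be any of 1, 3, 4.

1, 3, 4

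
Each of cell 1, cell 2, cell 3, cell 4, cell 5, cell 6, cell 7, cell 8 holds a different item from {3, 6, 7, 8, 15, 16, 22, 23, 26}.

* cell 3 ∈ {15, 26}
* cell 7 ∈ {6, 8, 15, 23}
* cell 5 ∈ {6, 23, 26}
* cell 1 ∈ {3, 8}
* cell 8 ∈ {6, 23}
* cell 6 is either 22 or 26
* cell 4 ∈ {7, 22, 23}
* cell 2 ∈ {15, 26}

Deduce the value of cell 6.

22

Among the 8 variables, 3 fits only cell 1 (and all 8 values in {3, 6, 7, 8, 15, 22, 23, 26} must be used), so cell 1 = 3.
The 7 still-open variables draw from only 7 values {6, 7, 8, 15, 22, 23, 26}, so each is used; only cell 4 can be 7, hence cell 4 = 7.
Among the 6 still-open variables, 8 fits only cell 7 (and all 6 values in {6, 8, 15, 22, 23, 26} must be used), so cell 7 = 8.
The 5 still-open variables together cover exactly {6, 15, 22, 23, 26} — 5 values for 5 variables — and 22 appears only in cell 6's list, so cell 6 = 22.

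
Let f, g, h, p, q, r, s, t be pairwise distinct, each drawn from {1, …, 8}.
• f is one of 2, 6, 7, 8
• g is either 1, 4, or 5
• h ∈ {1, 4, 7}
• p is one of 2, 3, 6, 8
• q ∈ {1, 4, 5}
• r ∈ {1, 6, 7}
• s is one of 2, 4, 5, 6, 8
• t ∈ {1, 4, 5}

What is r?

The 8 variables draw from only 8 values {1, 2, 3, 4, 5, 6, 7, 8}, so each is used; only p can be 3, hence p = 3.
The 3 variables g, q, t are confined to {1, 4, 5}, which locks those values in; drop them from h, r, s.
h must be 7 (only option left). Eliminate 7 elsewhere: f, r.
So r = 6.

6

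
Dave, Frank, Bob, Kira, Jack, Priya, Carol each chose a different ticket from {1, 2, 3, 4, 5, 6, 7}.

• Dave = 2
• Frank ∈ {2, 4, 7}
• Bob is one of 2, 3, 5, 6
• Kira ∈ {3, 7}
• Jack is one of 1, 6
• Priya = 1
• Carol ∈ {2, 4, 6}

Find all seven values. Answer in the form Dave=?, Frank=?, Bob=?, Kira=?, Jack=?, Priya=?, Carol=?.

Dave=2, Frank=7, Bob=5, Kira=3, Jack=6, Priya=1, Carol=4

Dave has just one choice, so Dave = 2. Eliminate 2 elsewhere: Frank, Bob, Carol.
That leaves Priya = 1. Remove 1 from Jack.
Jack's domain is down to {6}, so Jack = 6. So Bob, Carol can't be 6.
Carol's domain is down to {4}, so Carol = 4. Remove 4 from Frank.
Frank has just one choice, so Frank = 7. So Kira can't be 7.
Kira has just one choice, so Kira = 3. So Bob can't be 3.
Bob's domain is down to {5}, so Bob = 5.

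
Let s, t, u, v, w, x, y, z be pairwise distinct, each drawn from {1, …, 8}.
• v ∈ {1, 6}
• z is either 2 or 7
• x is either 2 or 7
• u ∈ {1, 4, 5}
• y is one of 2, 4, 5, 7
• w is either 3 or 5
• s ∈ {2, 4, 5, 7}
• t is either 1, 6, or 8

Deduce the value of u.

Among the 8 variables, 3 fits only w (and all 8 values in {1, 2, 3, 4, 5, 6, 7, 8} must be used), so w = 3.
Among the 7 still-open variables, 8 fits only t (and all 7 values in {1, 2, 4, 5, 6, 7, 8} must be used), so t = 8.
Among the 6 still-open variables, 6 fits only v (and all 6 values in {1, 2, 4, 5, 6, 7} must be used), so v = 6.
The 5 still-open variables draw from only 5 values {1, 2, 4, 5, 7}, so each is used; only u can be 1, hence u = 1.

1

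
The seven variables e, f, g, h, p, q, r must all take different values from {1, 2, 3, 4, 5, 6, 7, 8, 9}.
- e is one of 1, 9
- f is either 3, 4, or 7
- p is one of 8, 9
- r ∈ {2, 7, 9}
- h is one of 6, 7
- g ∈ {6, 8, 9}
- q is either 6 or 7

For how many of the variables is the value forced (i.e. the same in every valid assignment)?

h and q between them cover only {6, 7} — a naked pair. Remove those values from f, g, r.
g and p share exactly the 2 values {8, 9}; by pigeonhole those values go to them, so strike 8, 9 from e, r.
That leaves e = 1.
That leaves r = 2.
Determined: e=1, r=2. The other variables each still have more than one consistent value. That makes 2.

2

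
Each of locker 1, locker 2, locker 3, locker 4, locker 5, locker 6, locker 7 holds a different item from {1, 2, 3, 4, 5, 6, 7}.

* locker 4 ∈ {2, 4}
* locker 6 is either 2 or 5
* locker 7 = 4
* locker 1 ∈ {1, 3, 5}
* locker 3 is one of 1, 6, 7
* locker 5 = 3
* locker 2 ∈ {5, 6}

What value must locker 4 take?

2

locker 5 has just one choice, so locker 5 = 3. Eliminate 3 elsewhere: locker 1.
locker 7 must be 4 (only option left). Eliminate 4 elsewhere: locker 4.
So locker 4 = 2.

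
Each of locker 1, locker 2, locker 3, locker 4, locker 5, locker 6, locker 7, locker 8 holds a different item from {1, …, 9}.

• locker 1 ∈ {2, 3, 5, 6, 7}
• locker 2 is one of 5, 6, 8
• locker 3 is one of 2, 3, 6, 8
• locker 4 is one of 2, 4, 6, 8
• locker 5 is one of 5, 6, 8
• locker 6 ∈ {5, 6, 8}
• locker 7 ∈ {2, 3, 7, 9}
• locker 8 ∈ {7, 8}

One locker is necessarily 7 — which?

locker 8

The 8 variables together cover exactly {2, 3, 4, 5, 6, 7, 8, 9} — 8 values for 8 variables — and 4 appears only in locker 4's list, so locker 4 = 4.
The 7 still-open variables draw from only 7 values {2, 3, 5, 6, 7, 8, 9}, so each is used; only locker 7 can be 9, hence locker 7 = 9.
locker 2, locker 5, locker 6 between them cover only {5, 6, 8} — a naked triple. Remove those values from locker 1, locker 3, locker 8.
So 7 goes to locker 8.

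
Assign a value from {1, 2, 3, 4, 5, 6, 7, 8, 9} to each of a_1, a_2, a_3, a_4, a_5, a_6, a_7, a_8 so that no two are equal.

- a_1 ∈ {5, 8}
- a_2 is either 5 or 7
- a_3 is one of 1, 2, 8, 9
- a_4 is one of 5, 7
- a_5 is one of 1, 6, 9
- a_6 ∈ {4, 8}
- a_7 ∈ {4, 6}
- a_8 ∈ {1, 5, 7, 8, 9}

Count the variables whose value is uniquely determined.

The 8 variables together cover exactly {1, 2, 4, 5, 6, 7, 8, 9} — 8 values for 8 variables — and 2 appears only in a_3's list, so a_3 = 2.
a_2 and a_4 between them cover only {5, 7} — a naked pair. Remove those values from a_1, a_8.
That leaves a_1 = 8. So a_6, a_8 can't be 8.
a_6 has just one choice, so a_6 = 4. Remove 4 from a_7.
a_7's domain is down to {6}, so a_7 = 6. So a_5 can't be 6.
Determined: a_1=8, a_3=2, a_6=4, a_7=6. The other variables each still have more than one consistent value. That makes 4.

4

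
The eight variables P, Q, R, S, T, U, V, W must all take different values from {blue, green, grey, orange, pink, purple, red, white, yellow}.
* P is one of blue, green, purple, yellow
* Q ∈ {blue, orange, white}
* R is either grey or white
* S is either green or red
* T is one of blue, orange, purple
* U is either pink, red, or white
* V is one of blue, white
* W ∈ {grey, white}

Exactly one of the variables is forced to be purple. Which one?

R and W share exactly the 2 values {grey, white}; by pigeonhole those values go to them, so strike grey, white from Q, U, V.
V's domain is down to {blue}, so V = blue. Remove blue from P, Q, T.
Q has just one choice, so Q = orange. Strike orange from T.
So purple goes to T.

T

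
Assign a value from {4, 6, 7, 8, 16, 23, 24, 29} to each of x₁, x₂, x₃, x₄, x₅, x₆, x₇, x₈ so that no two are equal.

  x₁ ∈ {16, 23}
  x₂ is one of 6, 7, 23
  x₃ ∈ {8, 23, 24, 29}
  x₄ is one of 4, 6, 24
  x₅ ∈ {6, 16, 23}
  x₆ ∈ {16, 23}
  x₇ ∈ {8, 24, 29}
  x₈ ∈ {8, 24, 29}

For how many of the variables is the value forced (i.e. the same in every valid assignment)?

3

The 8 variables draw from only 8 values {4, 6, 7, 8, 16, 23, 24, 29}, so each is used; only x₄ can be 4, hence x₄ = 4.
The 7 still-open variables together cover exactly {6, 7, 8, 16, 23, 24, 29} — 7 values for 7 variables — and 7 appears only in x₂'s list, so x₂ = 7.
Among the 6 still-open variables, 6 fits only x₅ (and all 6 values in {6, 8, 16, 23, 24, 29} must be used), so x₅ = 6.
x₁ and x₆ share exactly the 2 values {16, 23}; by pigeonhole those values go to them, so strike 16, 23 from x₃.
Determined: x₂=7, x₄=4, x₅=6. The other variables each still have more than one consistent value. That makes 3.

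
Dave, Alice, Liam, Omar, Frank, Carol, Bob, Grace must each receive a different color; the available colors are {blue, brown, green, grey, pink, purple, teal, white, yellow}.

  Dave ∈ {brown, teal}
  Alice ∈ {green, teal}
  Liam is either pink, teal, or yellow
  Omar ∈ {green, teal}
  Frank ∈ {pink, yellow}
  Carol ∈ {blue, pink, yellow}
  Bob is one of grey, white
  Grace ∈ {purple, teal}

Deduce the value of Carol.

Alice and Omar share exactly the 2 values {green, teal}; by pigeonhole those values go to them, so strike green, teal from Dave, Liam, Grace.
That leaves Dave = brown.
Grace must be purple (only option left).
The 2 variables Liam and Frank are confined to {pink, yellow}, which locks those values in; drop them from Carol.
So Carol = blue.

blue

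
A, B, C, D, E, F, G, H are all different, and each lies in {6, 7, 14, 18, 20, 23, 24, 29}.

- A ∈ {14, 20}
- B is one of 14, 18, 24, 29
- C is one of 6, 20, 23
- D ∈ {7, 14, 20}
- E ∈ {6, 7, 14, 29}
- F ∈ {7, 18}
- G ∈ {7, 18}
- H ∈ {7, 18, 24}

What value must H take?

The 8 variables together cover exactly {6, 7, 14, 18, 20, 23, 24, 29} — 8 values for 8 variables — and 23 appears only in C's list, so C = 23.
The 7 still-open variables draw from only 7 values {6, 7, 14, 18, 20, 24, 29}, so each is used; only E can be 6, hence E = 6.
Among the 6 still-open variables, 29 fits only B (and all 6 values in {7, 14, 18, 20, 24, 29} must be used), so B = 29.
The 5 still-open variables draw from only 5 values {7, 14, 18, 20, 24}, so each is used; only H can be 24, hence H = 24.

24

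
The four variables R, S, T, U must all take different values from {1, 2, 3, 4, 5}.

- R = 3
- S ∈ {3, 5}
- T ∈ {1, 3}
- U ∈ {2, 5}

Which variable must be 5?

R must be 3 (only option left). Eliminate 3 elsewhere: S, T.
So 5 goes to S.

S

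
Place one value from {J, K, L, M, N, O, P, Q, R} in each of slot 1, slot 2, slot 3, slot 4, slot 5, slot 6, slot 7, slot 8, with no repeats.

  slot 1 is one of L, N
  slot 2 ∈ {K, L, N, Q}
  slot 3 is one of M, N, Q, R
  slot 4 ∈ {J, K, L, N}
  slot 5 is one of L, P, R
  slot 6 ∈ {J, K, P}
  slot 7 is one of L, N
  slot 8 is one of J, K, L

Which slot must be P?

The 8 variables draw from only 8 values {J, K, L, M, N, P, Q, R}, so each is used; only slot 3 can be M, hence slot 3 = M.
Among the 7 still-open variables, Q fits only slot 2 (and all 7 values in {J, K, L, N, P, Q, R} must be used), so slot 2 = Q.
Among the 6 still-open variables, R fits only slot 5 (and all 6 values in {J, K, L, N, P, R} must be used), so slot 5 = R.
The 5 still-open variables together cover exactly {J, K, L, N, P} — 5 values for 5 variables — and P appears only in slot 6's list, so slot 6 = P.

slot 6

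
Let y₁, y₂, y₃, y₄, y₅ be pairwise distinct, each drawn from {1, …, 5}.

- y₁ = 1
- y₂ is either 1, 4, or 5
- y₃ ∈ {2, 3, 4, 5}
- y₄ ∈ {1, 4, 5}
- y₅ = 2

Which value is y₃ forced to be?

3

y₁ must be 1 (only option left). Remove 1 from y₂, y₄.
That leaves y₅ = 2. Remove 2 from y₃.
Among the 3 still-open variables, 3 fits only y₃ (and all 3 values in {3, 4, 5} must be used), so y₃ = 3.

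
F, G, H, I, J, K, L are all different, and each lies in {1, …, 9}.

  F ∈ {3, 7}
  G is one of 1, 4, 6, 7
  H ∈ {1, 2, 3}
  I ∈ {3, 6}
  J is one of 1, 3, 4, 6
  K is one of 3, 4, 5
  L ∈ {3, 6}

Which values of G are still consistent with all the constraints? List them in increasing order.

1, 4

The 7 variables draw from only 7 values {1, 2, 3, 4, 5, 6, 7}, so each is used; only H can be 2, hence H = 2.
The 6 still-open variables draw from only 6 values {1, 3, 4, 5, 6, 7}, so each is used; only K can be 5, hence K = 5.
I and L share exactly the 2 values {3, 6}; by pigeonhole those values go to them, so strike 3, 6 from F, G, J.
F has just one choice, so F = 7. Strike 7 from G.
No further eliminations apply; G can still be any of 1, 4.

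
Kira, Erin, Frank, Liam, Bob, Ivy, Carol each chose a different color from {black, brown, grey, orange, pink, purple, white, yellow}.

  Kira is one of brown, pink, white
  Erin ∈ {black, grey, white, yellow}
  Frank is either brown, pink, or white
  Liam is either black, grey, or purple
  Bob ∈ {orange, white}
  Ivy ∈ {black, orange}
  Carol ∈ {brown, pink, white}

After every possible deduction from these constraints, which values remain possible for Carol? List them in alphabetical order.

Kira, Frank, Carol between them cover only {brown, pink, white} — a naked triple. Remove those values from Erin, Bob.
That leaves Bob = orange. Eliminate orange elsewhere: Ivy.
That leaves Ivy = black. Remove black from Erin, Liam.
No further eliminations apply; Carol can still be any of brown, pink, white.

brown, pink, white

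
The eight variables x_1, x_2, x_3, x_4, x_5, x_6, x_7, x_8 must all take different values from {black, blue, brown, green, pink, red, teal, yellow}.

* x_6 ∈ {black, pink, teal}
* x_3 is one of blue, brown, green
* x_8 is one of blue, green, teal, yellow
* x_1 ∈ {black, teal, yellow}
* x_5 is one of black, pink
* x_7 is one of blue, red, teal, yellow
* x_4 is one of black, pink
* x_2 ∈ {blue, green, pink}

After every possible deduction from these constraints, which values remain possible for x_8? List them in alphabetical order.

blue, green

Among the 8 variables, brown fits only x_3 (and all 8 values in {black, blue, brown, green, pink, red, teal, yellow} must be used), so x_3 = brown.
The 7 still-open variables together cover exactly {black, blue, green, pink, red, teal, yellow} — 7 values for 7 variables — and red appears only in x_7's list, so x_7 = red.
The 2 variables x_4 and x_5 are confined to {black, pink}, which locks those values in; drop them from x_1, x_2, x_6.
That leaves x_6 = teal. Remove teal from x_1, x_8.
That leaves x_1 = yellow. So x_8 can't be yellow.
No further eliminations apply; x_8 can still be any of blue, green.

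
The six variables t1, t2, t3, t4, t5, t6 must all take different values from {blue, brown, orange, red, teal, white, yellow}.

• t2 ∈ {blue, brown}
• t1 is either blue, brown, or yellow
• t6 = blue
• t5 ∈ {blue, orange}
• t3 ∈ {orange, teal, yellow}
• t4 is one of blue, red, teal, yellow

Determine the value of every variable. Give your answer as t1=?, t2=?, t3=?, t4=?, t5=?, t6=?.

t6 must be blue (only option left). Remove blue from t1, t2, t4, t5.
t2's domain is down to {brown}, so t2 = brown. So t1 can't be brown.
That leaves t5 = orange. Eliminate orange elsewhere: t3.
t1 has just one choice, so t1 = yellow. Strike yellow from t3, t4.
That leaves t3 = teal. So t4 can't be teal.
t4 must be red (only option left).

t1=yellow, t2=brown, t3=teal, t4=red, t5=orange, t6=blue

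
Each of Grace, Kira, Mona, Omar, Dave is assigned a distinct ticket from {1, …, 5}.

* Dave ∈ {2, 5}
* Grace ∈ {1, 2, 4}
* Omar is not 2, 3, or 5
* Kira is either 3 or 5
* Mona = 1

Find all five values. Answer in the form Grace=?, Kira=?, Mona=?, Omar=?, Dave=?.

Grace=2, Kira=3, Mona=1, Omar=4, Dave=5

Mona must be 1 (only option left). Strike 1 from Grace, Omar.
Omar's domain is down to {4}, so Omar = 4. So Grace can't be 4.
That leaves Grace = 2. Strike 2 from Dave.
Dave must be 5 (only option left). Strike 5 from Kira.
Kira has just one choice, so Kira = 3.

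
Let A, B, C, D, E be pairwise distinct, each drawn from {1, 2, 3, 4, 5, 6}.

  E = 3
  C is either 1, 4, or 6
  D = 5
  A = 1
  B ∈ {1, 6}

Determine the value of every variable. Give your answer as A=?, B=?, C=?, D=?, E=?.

A must be 1 (only option left). Eliminate 1 elsewhere: B, C.
B must be 6 (only option left). Eliminate 6 elsewhere: C.
C has just one choice, so C = 4.
D must be 5 (only option left).
E has just one choice, so E = 3.

A=1, B=6, C=4, D=5, E=3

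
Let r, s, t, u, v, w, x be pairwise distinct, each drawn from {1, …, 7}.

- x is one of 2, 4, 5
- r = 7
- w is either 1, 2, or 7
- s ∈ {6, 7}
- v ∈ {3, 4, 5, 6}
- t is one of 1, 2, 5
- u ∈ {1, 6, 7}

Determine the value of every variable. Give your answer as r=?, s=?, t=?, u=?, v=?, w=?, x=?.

r has just one choice, so r = 7. Remove 7 from s, u, w.
s's domain is down to {6}, so s = 6. Remove 6 from u, v.
u must be 1 (only option left). Eliminate 1 elsewhere: t, w.
w's domain is down to {2}, so w = 2. Eliminate 2 elsewhere: t, x.
t's domain is down to {5}, so t = 5. Remove 5 from v, x.
x's domain is down to {4}, so x = 4. Eliminate 4 elsewhere: v.
v has just one choice, so v = 3.

r=7, s=6, t=5, u=1, v=3, w=2, x=4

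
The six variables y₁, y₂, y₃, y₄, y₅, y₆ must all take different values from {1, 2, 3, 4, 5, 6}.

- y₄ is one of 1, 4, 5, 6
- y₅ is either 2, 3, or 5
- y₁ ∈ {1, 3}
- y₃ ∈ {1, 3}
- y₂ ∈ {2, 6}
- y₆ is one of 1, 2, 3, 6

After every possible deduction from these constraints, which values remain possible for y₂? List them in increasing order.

2, 6

The 6 variables together cover exactly {1, 2, 3, 4, 5, 6} — 6 values for 6 variables — and 4 appears only in y₄'s list, so y₄ = 4.
Among the 5 still-open variables, 5 fits only y₅ (and all 5 values in {1, 2, 3, 5, 6} must be used), so y₅ = 5.
y₁ and y₃ share exactly the 2 values {1, 3}; by pigeonhole those values go to them, so strike 1, 3 from y₆.
No further eliminations apply; y₂ can still be any of 2, 6.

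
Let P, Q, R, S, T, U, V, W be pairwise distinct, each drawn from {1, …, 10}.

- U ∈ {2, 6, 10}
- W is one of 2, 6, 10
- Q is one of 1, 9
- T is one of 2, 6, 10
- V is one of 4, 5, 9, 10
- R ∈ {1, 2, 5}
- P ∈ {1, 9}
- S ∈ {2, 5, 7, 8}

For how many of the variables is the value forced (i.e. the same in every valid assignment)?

The 2 variables P and Q are confined to {1, 9}, which locks those values in; drop them from R, V.
The 3 variables T, U, W are confined to {2, 6, 10}, which locks those values in; drop them from R, S, V.
That leaves R = 5. So S, V can't be 5.
That leaves V = 4.
Determined: R=5, V=4. The other variables each still have more than one consistent value. That makes 2.

2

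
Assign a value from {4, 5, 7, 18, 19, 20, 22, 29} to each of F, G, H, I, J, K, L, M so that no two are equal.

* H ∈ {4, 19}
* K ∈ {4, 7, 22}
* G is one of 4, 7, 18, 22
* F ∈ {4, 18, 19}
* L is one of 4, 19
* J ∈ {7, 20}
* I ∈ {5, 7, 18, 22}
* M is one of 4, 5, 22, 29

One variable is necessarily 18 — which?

F

The 8 variables together cover exactly {4, 5, 7, 18, 19, 20, 22, 29} — 8 values for 8 variables — and 20 appears only in J's list, so J = 20.
The 7 still-open variables together cover exactly {4, 5, 7, 18, 19, 22, 29} — 7 values for 7 variables — and 29 appears only in M's list, so M = 29.
Among the 6 still-open variables, 5 fits only I (and all 6 values in {4, 5, 7, 18, 19, 22} must be used), so I = 5.
The 2 variables H and L are confined to {4, 19}, which locks those values in; drop them from F, G, K.
So 18 goes to F.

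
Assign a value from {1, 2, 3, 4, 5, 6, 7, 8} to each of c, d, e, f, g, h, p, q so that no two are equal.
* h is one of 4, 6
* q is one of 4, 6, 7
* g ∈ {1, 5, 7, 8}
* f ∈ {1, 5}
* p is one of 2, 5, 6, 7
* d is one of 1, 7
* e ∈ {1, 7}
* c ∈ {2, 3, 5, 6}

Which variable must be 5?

Among the 8 variables, 3 fits only c (and all 8 values in {1, 2, 3, 4, 5, 6, 7, 8} must be used), so c = 3.
The 7 still-open variables draw from only 7 values {1, 2, 4, 5, 6, 7, 8}, so each is used; only p can be 2, hence p = 2.
Among the 6 still-open variables, 8 fits only g (and all 6 values in {1, 4, 5, 6, 7, 8} must be used), so g = 8.
The 5 still-open variables draw from only 5 values {1, 4, 5, 6, 7}, so each is used; only f can be 5, hence f = 5.

f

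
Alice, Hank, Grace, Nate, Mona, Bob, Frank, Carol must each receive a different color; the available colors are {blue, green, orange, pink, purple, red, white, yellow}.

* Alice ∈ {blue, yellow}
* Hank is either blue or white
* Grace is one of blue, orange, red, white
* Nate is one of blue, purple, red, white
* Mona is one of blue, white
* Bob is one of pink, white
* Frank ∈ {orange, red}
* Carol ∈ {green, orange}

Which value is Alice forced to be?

yellow

Among the 8 variables, green fits only Carol (and all 8 values in {blue, green, orange, pink, purple, red, white, yellow} must be used), so Carol = green.
The 7 still-open variables draw from only 7 values {blue, orange, pink, purple, red, white, yellow}, so each is used; only Bob can be pink, hence Bob = pink.
Among the 6 still-open variables, purple fits only Nate (and all 6 values in {blue, orange, purple, red, white, yellow} must be used), so Nate = purple.
Among the 5 still-open variables, yellow fits only Alice (and all 5 values in {blue, orange, red, white, yellow} must be used), so Alice = yellow.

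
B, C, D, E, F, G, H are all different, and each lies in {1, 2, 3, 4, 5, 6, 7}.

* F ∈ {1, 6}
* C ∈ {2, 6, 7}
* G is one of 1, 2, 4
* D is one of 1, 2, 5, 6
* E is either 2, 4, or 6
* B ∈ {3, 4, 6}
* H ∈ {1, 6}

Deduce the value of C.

7

The 7 variables draw from only 7 values {1, 2, 3, 4, 5, 6, 7}, so each is used; only B can be 3, hence B = 3.
The 6 still-open variables together cover exactly {1, 2, 4, 5, 6, 7} — 6 values for 6 variables — and 5 appears only in D's list, so D = 5.
The 5 still-open variables together cover exactly {1, 2, 4, 6, 7} — 5 values for 5 variables — and 7 appears only in C's list, so C = 7.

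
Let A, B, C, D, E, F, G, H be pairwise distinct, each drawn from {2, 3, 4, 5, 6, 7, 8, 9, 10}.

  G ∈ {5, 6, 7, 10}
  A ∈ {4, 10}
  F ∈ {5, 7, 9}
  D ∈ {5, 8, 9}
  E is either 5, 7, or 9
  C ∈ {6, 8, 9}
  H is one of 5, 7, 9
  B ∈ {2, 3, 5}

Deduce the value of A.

4

The 3 variables E, F, H are confined to {5, 7, 9}, which locks those values in; drop them from B, C, D, G.
D must be 8 (only option left). Eliminate 8 elsewhere: C.
C must be 6 (only option left). Remove 6 from G.
G has just one choice, so G = 10. Strike 10 from A.
So A = 4.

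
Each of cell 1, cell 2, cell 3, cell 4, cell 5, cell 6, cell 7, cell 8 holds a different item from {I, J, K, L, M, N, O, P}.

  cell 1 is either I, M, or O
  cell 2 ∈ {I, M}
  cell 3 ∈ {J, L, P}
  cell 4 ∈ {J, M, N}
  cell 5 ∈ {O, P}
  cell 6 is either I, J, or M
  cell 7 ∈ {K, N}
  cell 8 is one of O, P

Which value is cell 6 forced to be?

The 8 variables draw from only 8 values {I, J, K, L, M, N, O, P}, so each is used; only cell 7 can be K, hence cell 7 = K.
The 7 still-open variables together cover exactly {I, J, L, M, N, O, P} — 7 values for 7 variables — and L appears only in cell 3's list, so cell 3 = L.
Among the 6 still-open variables, N fits only cell 4 (and all 6 values in {I, J, M, N, O, P} must be used), so cell 4 = N.
The 5 still-open variables together cover exactly {I, J, M, O, P} — 5 values for 5 variables — and J appears only in cell 6's list, so cell 6 = J.

J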